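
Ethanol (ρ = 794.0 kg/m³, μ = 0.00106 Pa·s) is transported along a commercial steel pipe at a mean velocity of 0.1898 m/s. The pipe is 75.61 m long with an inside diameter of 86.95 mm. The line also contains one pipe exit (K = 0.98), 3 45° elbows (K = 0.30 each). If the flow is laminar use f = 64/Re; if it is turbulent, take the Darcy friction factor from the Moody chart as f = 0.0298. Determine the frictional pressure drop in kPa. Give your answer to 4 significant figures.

Reynolds number Re = ρVD/μ = 794 · 0.1898 · 0.08695 / 0.00106 = 1.236e+04.
Re > 4000 → turbulent; use the Moody-chart value f = 0.0298.
Total minor-loss coefficient ΣK = 1·0.98 + 3·0.3 = 1.88.
ΔP = [f·L/D + ΣK]·(ρV²/2) = [0.0298·75.61/0.08695 + 1.88]·(794·0.1898²/2) = [25.91 + 1.88]·14.3 = 397.5 Pa.
ΔP = 397.5 Pa = 0.3975 kPa.

ΔP ≈ 0.3975 kPa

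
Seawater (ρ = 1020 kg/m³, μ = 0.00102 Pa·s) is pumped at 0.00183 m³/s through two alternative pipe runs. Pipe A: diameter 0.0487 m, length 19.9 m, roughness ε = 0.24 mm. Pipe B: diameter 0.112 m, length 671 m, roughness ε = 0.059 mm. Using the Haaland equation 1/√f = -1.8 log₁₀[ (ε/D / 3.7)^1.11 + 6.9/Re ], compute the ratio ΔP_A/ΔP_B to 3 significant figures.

Pipe A: V = Q/A = 0.00183/0.001863 = 0.9824 m/s; Re = 4.784e+04; ε/D = 0.00493; Haaland → f = 0.03204; ΔP_A = f(L/D)(ρV²/2) = 6444 Pa.
Pipe B: V = Q/A = 0.00183/0.009852 = 0.1857 m/s; Re = 2.08e+04; ε/D = 0.000527; Haaland → f = 0.02648; ΔP_B = f(L/D)(ρV²/2) = 2791 Pa.
ΔP_A/ΔP_B = 6444/2791 = 2.31.

ΔP_A/ΔP_B ≈ 2.31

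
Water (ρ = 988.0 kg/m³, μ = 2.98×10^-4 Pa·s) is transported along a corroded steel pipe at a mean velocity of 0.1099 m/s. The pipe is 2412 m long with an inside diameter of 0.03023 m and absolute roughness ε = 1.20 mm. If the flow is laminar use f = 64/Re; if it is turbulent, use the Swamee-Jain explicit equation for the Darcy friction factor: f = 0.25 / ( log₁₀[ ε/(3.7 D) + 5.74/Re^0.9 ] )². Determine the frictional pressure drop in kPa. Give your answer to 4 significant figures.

Reynolds number Re = ρVD/μ = 988 · 0.1099 · 0.03023 / 0.000298 = 1.101e+04.
Re > 4000 → turbulent. Relative roughness ε/D = 0.0012/0.03023 = 0.0397. Swamee-Jain: f = 0.25/(log₁₀[0.0397/3.7 + 5.74/1.101e+04^0.9])² = 0.25/(log₁₀[0.0107 + 0.00132])² = 0.25/(-1.919)² = 0.06789.
Darcy-Weisbach: ΔP = f(L/D)(ρV²/2) = 0.06789·(2412/0.03023)·(988·0.1099²/2) = 0.06789·7.979e+04·5.967 = 3.232e+04 Pa.
ΔP = 3.232e+04 Pa = 32.32 kPa.

ΔP ≈ 32.32 kPa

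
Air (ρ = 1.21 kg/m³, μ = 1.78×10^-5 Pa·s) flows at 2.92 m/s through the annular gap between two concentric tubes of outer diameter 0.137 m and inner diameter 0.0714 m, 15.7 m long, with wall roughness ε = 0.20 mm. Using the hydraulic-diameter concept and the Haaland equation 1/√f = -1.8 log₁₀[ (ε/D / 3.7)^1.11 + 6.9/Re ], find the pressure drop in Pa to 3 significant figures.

Hydraulic diameter D_h = 4A/P = D_o - D_i = 0.137 - 0.0714 = 0.0656 m.
Re = ρVD_h/μ = 1.21·2.92·0.0656/1.78e-05 = 1.302e+04.
ε/D_h = 0.0002/0.0656 = 0.00305; Haaland gives 1/√f = -1.8 log₁₀[0.000377+0.00053] = 5.476, so f = 0.03335.
ΔP = f(L/D_h)(ρV²/2) = 0.03335·15.7/0.0656·5.158 = 41.17 Pa.

ΔP ≈ 41.2 Pa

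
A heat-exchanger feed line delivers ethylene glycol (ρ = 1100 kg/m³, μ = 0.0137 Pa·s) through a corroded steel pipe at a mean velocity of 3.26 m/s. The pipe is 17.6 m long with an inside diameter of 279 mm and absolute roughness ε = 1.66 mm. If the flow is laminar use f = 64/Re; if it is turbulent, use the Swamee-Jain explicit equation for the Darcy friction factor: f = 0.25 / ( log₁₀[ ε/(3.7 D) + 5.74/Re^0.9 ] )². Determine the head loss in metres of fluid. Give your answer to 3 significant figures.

h_f ≈ 1.14 m

Reynolds number Re = ρVD/μ = 1100 · 3.26 · 0.279 / 0.0137 = 7.303e+04.
Re > 4000 → turbulent. Relative roughness ε/D = 0.00166/0.279 = 0.00595. Swamee-Jain: f = 0.25/(log₁₀[0.00595/3.7 + 5.74/7.303e+04^0.9])² = 0.25/(log₁₀[0.00161 + 0.000241])² = 0.25/(-2.733)² = 0.03347.
Darcy-Weisbach: ΔP = f(L/D)(ρV²/2) = 0.03347·(17.6/0.279)·(1100·3.26²/2) = 0.03347·63.08·5845 = 1.234e+04 Pa.
Head loss h_f = ΔP/(ρg) = 1.234e+04/(1100·9.81) = 1.14 m.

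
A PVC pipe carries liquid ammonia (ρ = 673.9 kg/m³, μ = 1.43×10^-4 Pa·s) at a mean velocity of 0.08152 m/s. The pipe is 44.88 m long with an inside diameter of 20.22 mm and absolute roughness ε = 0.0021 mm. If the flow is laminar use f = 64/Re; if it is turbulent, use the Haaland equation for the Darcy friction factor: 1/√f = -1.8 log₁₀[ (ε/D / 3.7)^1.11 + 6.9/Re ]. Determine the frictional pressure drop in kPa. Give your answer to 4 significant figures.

Reynolds number Re = ρVD/μ = 673.9 · 0.08152 · 0.02022 / 0.000143 = 7768.
Re > 4000 → turbulent. Relative roughness ε/D = 2.1e-06/0.02022 = 0.000104. Haaland: 1/√f = -1.8 log₁₀[(0.000104/3.7)^1.11 + 6.9/7768] = -1.8 log₁₀[8.86e-06 + 0.000888] = 5.485, so f = 0.03324.
Darcy-Weisbach: ΔP = f(L/D)(ρV²/2) = 0.03324·(44.88/0.02022)·(673.9·0.08152²/2) = 0.03324·2220·2.239 = 165.2 Pa.
ΔP = 165.2 Pa = 0.1652 kPa.

ΔP ≈ 0.1652 kPa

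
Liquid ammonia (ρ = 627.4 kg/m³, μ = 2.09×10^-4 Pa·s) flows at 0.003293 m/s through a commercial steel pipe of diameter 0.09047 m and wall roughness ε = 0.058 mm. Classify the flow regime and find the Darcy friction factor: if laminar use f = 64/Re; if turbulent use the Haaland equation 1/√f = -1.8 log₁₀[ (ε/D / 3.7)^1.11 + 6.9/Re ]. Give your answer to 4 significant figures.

Re = ρVD/μ = 627.4·0.003293·0.09047/0.000209 = 894.3.
Re < 2300 → laminar, so f = 64/Re = 0.07156 (roughness is irrelevant in laminar flow).

f ≈ 0.07156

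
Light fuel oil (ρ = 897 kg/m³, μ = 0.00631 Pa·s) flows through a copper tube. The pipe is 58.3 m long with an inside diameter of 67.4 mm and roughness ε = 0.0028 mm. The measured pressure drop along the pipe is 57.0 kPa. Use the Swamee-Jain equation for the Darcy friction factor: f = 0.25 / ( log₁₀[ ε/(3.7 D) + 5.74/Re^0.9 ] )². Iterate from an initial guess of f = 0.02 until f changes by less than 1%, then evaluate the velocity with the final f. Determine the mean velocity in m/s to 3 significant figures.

Rearranging Darcy-Weisbach: V = √(2·ΔP·D/(f·L·ρ)). With ε/D = 2.8e-06/0.0674 = 4.15e-05, iterate starting from f = 0.02:
  f = 0.02 → V = √(2·5.7e+04·0.0674/(0.02·58.3·897)) = 2.71 m/s; Re = ρVD/μ = 2.597e+04; f → 0.02432
  f = 0.02432 → V = 2.458 m/s; Re = 2.355e+04; f → 0.0249
  f = 0.0249 → V = 2.429 m/s; Re = 2.327e+04; f → 0.02497
Converged (Δf/f < 1%). With the final f = 0.02497: V = √(2·5.7e+04·0.0674/(0.02497·58.3·897)) = 2.426 m/s.

V ≈ 2.43 m/s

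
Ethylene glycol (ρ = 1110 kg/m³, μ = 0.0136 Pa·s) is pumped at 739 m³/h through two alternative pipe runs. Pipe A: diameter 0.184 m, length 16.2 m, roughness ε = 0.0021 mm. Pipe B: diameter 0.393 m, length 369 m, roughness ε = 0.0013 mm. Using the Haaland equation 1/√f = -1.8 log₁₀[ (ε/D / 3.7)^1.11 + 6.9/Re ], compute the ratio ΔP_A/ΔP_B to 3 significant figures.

ΔP_A/ΔP_B ≈ 1.66

Pipe A: V = Q/A = 0.2053/0.02659 = 7.72 m/s; Re = 1.159e+05; ε/D = 1.14e-05; Haaland → f = 0.01733; ΔP_A = f(L/D)(ρV²/2) = 5.048e+04 Pa.
Pipe B: V = Q/A = 0.2053/0.1213 = 1.692 m/s; Re = 5.428e+04; ε/D = 3.31e-06; Haaland → f = 0.02034; ΔP_B = f(L/D)(ρV²/2) = 3.036e+04 Pa.
ΔP_A/ΔP_B = 5.048e+04/3.036e+04 = 1.66.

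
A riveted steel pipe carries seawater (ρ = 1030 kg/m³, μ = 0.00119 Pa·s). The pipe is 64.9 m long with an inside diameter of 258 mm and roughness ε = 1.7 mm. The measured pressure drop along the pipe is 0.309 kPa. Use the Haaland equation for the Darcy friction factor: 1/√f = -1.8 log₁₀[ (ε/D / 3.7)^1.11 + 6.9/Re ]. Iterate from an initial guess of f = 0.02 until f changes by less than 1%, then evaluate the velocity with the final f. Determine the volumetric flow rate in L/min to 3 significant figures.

Rearranging Darcy-Weisbach: V = √(2·ΔP·D/(f·L·ρ)). With ε/D = 0.0017/0.258 = 0.00659, iterate starting from f = 0.02:
  f = 0.02 → V = √(2·309·0.258/(0.02·64.9·1030)) = 0.3453 m/s; Re = ρVD/μ = 7.712e+04; f → 0.03406
  f = 0.03406 → V = 0.2646 m/s; Re = 5.909e+04; f → 0.03434
Converged (Δf/f < 1%). With the final f = 0.03434: V = √(2·309·0.258/(0.03434·64.9·1030)) = 0.2636 m/s.
Q = V·A = 0.2636·(π/4·0.258²) = 0.01378 m³/s = 827 L/min.

Q ≈ 827 L/min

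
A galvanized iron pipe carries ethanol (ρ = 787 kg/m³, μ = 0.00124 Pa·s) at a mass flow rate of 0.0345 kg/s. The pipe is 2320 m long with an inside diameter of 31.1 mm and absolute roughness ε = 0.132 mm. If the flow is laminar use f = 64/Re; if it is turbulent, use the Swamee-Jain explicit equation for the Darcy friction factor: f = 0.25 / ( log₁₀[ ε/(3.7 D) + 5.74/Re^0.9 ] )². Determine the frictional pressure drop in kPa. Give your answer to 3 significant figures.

A = πD²/4 = π(0.0311)²/4 = 0.0007596 m²; mean velocity V = ṁ/(ρA) = 0.0345/(787 · 0.0007596) = 0.05771 m/s.
Reynolds number Re = ρVD/μ = 787 · 0.05771 · 0.0311 / 0.00124 = 1139.
Re < 2300 → laminar flow, so f = 64/Re = 64/1139 = 0.05619 (the turbulent correlation is not needed).
Darcy-Weisbach: ΔP = f(L/D)(ρV²/2) = 0.05619·(2320/0.0311)·(787·0.05771²/2) = 0.05619·7.46e+04·1.31 = 5493 Pa.
ΔP = 5493 Pa = 5.49 kPa.

ΔP ≈ 5.49 kPa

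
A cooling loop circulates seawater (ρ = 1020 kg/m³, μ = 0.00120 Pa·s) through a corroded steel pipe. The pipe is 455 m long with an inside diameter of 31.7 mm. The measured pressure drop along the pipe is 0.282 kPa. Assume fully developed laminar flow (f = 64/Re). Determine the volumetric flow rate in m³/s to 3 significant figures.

Q ≈ 1.28×10^-5 m³/s

For laminar flow, f = 64/Re with Re = ρVD/μ, so Darcy-Weisbach reduces to ΔP = 32μLV/D². Solving for V: V = ΔP·D²/(32μL) = 282·(0.0317)²/(32·0.0012·455) = 0.01622 m/s.
Check: Re = ρVD/μ = 1020·0.01622·0.0317/0.0012 = 437 < 2300, so the laminar assumption holds.
Q = V·A = 0.01622·(π/4·0.0317²) = 1.28e-05 m³/s = 1.28×10^-5 m³/s.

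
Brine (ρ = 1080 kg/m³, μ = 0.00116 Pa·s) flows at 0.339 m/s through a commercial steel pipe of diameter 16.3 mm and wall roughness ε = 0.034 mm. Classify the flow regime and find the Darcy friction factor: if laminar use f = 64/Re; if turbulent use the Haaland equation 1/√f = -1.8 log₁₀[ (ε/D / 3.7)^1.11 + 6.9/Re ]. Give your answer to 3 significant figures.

f ≈ 0.0394

Re = ρVD/μ = 1080·0.339·0.0163/0.00116 = 5145.
Re > 4000 → turbulent. ε/D = 3.4e-05/0.0163 = 0.00209; Haaland: 1/√f = -1.8 log₁₀[0.000248 + 0.00134] = 5.038, so f = 0.0394.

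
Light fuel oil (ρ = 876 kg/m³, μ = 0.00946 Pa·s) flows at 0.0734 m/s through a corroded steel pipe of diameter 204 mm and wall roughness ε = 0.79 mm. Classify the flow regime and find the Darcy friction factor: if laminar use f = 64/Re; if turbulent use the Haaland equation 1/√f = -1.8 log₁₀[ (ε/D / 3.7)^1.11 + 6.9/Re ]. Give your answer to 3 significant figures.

f ≈ 0.0462

Re = ρVD/μ = 876·0.0734·0.204/0.00946 = 1387.
Re < 2300 → laminar, so f = 64/Re = 0.04616 (roughness is irrelevant in laminar flow).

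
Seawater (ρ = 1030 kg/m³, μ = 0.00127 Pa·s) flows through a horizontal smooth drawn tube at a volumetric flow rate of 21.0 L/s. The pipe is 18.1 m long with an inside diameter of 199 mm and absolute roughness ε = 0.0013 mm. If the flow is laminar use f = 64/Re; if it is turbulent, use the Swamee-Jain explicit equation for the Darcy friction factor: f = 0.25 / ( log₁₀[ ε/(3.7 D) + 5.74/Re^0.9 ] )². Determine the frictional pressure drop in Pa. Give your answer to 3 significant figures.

Q = 21.0 L/s = 21.0/1000 = 0.021 m³/s.
Cross-sectional area A = πD²/4 = π(0.199)²/4 = 0.0311 m²; mean velocity V = Q/A = 0.021/0.0311 = 0.6752 m/s.
Reynolds number Re = ρVD/μ = 1030 · 0.6752 · 0.199 / 0.00127 = 1.09e+05.
Re > 4000 → turbulent. Relative roughness ε/D = 1.3e-06/0.199 = 6.53e-06. Swamee-Jain: f = 0.25/(log₁₀[6.53e-06/3.7 + 5.74/1.09e+05^0.9])² = 0.25/(log₁₀[1.77e-06 + 0.000168])² = 0.25/(-3.77)² = 0.01759.
Darcy-Weisbach: ΔP = f(L/D)(ρV²/2) = 0.01759·(18.1/0.199)·(1030·0.6752²/2) = 0.01759·90.95·234.8 = 375.6 Pa.

ΔP ≈ 376 Pa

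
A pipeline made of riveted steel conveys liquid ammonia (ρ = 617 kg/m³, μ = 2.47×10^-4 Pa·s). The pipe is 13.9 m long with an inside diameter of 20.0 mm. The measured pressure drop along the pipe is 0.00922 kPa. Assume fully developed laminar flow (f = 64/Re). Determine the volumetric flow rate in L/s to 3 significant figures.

Q ≈ 0.0105 L/s

For laminar flow, f = 64/Re with Re = ρVD/μ, so Darcy-Weisbach reduces to ΔP = 32μLV/D². Solving for V: V = ΔP·D²/(32μL) = 9.22·(0.02)²/(32·0.000247·13.9) = 0.03357 m/s.
Check: Re = ρVD/μ = 617·0.03357·0.02/0.000247 = 1677 < 2300, so the laminar assumption holds.
Q = V·A = 0.03357·(π/4·0.02²) = 1.055e-05 m³/s = 0.0105 L/s.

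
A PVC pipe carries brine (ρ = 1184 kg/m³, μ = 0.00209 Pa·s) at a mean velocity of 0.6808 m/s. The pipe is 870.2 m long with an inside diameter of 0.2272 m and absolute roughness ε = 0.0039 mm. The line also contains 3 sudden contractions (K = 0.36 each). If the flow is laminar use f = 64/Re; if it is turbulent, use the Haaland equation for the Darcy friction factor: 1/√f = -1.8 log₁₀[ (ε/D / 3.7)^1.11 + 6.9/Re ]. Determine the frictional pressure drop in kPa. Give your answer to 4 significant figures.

ΔP ≈ 19.62 kPa

Reynolds number Re = ρVD/μ = 1184 · 0.6808 · 0.2272 / 0.00209 = 8.763e+04.
Re > 4000 → turbulent. Relative roughness ε/D = 3.9e-06/0.2272 = 1.72e-05. Haaland: 1/√f = -1.8 log₁₀[(1.72e-05/3.7)^1.11 + 6.9/8.763e+04] = -1.8 log₁₀[1.2e-06 + 7.87e-05] = 7.375, so f = 0.01839.
Total minor-loss coefficient ΣK = 3·0.36 = 1.08.
ΔP = [f·L/D + ΣK]·(ρV²/2) = [0.01839·870.2/0.2272 + 1.08]·(1184·0.6808²/2) = [70.42 + 1.08]·274.4 = 1.962e+04 Pa.
ΔP = 1.962e+04 Pa = 19.62 kPa.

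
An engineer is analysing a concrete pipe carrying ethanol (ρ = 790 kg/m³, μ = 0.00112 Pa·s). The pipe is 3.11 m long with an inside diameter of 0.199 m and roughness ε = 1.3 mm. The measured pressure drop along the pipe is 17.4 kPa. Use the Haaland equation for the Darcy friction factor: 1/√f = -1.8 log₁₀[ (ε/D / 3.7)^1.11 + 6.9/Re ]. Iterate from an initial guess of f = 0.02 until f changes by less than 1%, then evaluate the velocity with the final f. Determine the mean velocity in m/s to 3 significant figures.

V ≈ 9.23 m/s

Rearranging Darcy-Weisbach: V = √(2·ΔP·D/(f·L·ρ)). With ε/D = 0.0013/0.199 = 0.00653, iterate starting from f = 0.02:
  f = 0.02 → V = √(2·1.74e+04·0.199/(0.02·3.11·790)) = 11.87 m/s; Re = ρVD/μ = 1.666e+06; f → 0.03309
  f = 0.03309 → V = 9.229 m/s; Re = 1.295e+06; f → 0.03311
Converged (Δf/f < 1%). With the final f = 0.03311: V = √(2·1.74e+04·0.199/(0.03311·3.11·790)) = 9.227 m/s.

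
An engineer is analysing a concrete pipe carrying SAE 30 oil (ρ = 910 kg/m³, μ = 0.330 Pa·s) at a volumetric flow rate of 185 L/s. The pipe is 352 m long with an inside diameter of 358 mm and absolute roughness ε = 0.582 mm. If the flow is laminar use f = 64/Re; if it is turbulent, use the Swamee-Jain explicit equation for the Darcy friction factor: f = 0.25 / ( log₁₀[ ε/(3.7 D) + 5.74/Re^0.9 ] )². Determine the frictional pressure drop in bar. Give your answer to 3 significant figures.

ΔP ≈ 0.533 bar

Q = 185 L/s = 185/1000 = 0.185 m³/s.
Cross-sectional area A = πD²/4 = π(0.358)²/4 = 0.1007 m²; mean velocity V = Q/A = 0.185/0.1007 = 1.838 m/s.
Reynolds number Re = ρVD/μ = 910 · 1.838 · 0.358 / 0.33 = 1814.
Re < 2300 → laminar flow, so f = 64/Re = 64/1814 = 0.03527 (the turbulent correlation is not needed).
Darcy-Weisbach: ΔP = f(L/D)(ρV²/2) = 0.03527·(352/0.358)·(910·1.838²/2) = 0.03527·983.2·1537 = 5.33e+04 Pa.
ΔP = 5.33e+04 Pa = 0.533 bar.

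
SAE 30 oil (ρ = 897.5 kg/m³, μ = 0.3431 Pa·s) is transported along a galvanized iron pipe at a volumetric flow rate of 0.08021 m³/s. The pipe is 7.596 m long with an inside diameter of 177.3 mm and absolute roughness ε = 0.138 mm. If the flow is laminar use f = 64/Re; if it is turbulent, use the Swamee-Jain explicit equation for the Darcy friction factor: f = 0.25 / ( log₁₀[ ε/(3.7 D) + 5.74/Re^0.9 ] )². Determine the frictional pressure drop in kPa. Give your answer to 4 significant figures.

Cross-sectional area A = πD²/4 = π(0.1773)²/4 = 0.02469 m²; mean velocity V = Q/A = 0.08021/0.02469 = 3.249 m/s.
Reynolds number Re = ρVD/μ = 897.5 · 3.249 · 0.1773 / 0.343 = 1507.
Re < 2300 → laminar flow, so f = 64/Re = 64/1507 = 0.04248 (the turbulent correlation is not needed).
Darcy-Weisbach: ΔP = f(L/D)(ρV²/2) = 0.04248·(7.596/0.1773)·(897.5·3.249²/2) = 0.04248·42.84·4736 = 8619 Pa.
ΔP = 8619 Pa = 8.619 kPa.

ΔP ≈ 8.619 kPa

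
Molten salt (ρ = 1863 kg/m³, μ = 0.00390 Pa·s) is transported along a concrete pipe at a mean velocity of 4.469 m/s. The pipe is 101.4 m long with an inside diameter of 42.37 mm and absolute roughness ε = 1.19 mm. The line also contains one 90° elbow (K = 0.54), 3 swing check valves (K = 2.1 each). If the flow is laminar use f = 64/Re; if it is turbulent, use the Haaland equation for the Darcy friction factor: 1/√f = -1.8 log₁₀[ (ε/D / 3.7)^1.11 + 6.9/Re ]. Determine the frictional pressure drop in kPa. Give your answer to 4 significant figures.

Reynolds number Re = ρVD/μ = 1863 · 4.469 · 0.04237 / 0.0039 = 9.045e+04.
Re > 4000 → turbulent. Relative roughness ε/D = 0.00119/0.04237 = 0.0281. Haaland: 1/√f = -1.8 log₁₀[(0.0281/3.7)^1.11 + 6.9/9.045e+04] = -1.8 log₁₀[0.00444 + 7.63e-05] = 4.222, so f = 0.0561.
Total minor-loss coefficient ΣK = 1·0.54 + 3·2.1 = 6.84.
ΔP = [f·L/D + ΣK]·(ρV²/2) = [0.0561·101.4/0.04237 + 6.84]·(1863·4.469²/2) = [134.3 + 6.84]·1.86e+04 = 2.625e+06 Pa.
ΔP = 2.625e+06 Pa = 2625 kPa.

ΔP ≈ 2625 kPa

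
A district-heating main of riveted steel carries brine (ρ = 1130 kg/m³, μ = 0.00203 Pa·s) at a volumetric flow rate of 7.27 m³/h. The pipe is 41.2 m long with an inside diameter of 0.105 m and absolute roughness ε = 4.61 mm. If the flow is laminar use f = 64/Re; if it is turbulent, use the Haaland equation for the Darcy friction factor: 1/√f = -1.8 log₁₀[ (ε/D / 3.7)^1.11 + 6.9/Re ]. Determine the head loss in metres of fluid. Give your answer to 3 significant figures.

h_f ≈ 0.0755 m

Q = 7.27 m³/h = 7.27/3600 = 0.002019 m³/s.
Cross-sectional area A = πD²/4 = π(0.105)²/4 = 0.008659 m²; mean velocity V = Q/A = 0.002019/0.008659 = 0.2332 m/s.
Reynolds number Re = ρVD/μ = 1130 · 0.2332 · 0.105 / 0.00203 = 1.363e+04.
Re > 4000 → turbulent. Relative roughness ε/D = 0.00461/0.105 = 0.0439. Haaland: 1/√f = -1.8 log₁₀[(0.0439/3.7)^1.11 + 6.9/1.363e+04] = -1.8 log₁₀[0.00729 + 0.000506] = 3.795, so f = 0.06943.
Darcy-Weisbach: ΔP = f(L/D)(ρV²/2) = 0.06943·(41.2/0.105)·(1130·0.2332²/2) = 0.06943·392.4·30.73 = 837.2 Pa.
Head loss h_f = ΔP/(ρg) = 837.2/(1130·9.81) = 0.0755 m.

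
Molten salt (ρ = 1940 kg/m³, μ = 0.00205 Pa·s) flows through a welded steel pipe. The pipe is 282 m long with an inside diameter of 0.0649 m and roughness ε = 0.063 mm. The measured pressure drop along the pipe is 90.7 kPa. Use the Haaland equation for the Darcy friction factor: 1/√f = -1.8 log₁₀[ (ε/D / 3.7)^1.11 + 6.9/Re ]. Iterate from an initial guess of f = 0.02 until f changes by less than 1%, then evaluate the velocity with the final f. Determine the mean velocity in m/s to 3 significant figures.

Rearranging Darcy-Weisbach: V = √(2·ΔP·D/(f·L·ρ)). With ε/D = 6.3e-05/0.0649 = 0.000971, iterate starting from f = 0.02:
  f = 0.02 → V = √(2·9.07e+04·0.0649/(0.02·282·1940)) = 1.037 m/s; Re = ρVD/μ = 6.371e+04; f → 0.02293
  f = 0.02293 → V = 0.9688 m/s; Re = 5.95e+04; f → 0.02312
Converged (Δf/f < 1%). With the final f = 0.02312: V = √(2·9.07e+04·0.0649/(0.02312·282·1940)) = 0.9648 m/s.

V ≈ 0.965 m/s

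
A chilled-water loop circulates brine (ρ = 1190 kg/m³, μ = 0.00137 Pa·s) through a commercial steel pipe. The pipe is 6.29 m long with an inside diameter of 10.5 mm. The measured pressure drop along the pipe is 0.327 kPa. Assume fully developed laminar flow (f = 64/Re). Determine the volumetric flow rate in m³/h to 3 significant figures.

Q ≈ 0.0408 m³/h

For laminar flow, f = 64/Re with Re = ρVD/μ, so Darcy-Weisbach reduces to ΔP = 32μLV/D². Solving for V: V = ΔP·D²/(32μL) = 327·(0.0105)²/(32·0.00137·6.29) = 0.1307 m/s.
Check: Re = ρVD/μ = 1190·0.1307·0.0105/0.00137 = 1192 < 2300, so the laminar assumption holds.
Q = V·A = 0.1307·(π/4·0.0105²) = 1.132e-05 m³/s = 0.0408 m³/h.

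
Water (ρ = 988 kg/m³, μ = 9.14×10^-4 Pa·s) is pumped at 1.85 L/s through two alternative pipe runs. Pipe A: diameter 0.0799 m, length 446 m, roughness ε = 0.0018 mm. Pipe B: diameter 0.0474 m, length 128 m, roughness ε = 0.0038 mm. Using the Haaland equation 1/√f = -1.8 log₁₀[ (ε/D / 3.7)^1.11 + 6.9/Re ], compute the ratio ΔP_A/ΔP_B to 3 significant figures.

ΔP_A/ΔP_B ≈ 0.286

Pipe A: V = Q/A = 0.00185/0.005014 = 0.369 m/s; Re = 3.187e+04; ε/D = 2.25e-05; Haaland → f = 0.02302; ΔP_A = f(L/D)(ρV²/2) = 8643 Pa.
Pipe B: V = Q/A = 0.00185/0.001765 = 1.048 m/s; Re = 5.372e+04; ε/D = 8.02e-05; Haaland → f = 0.02061; ΔP_B = f(L/D)(ρV²/2) = 3.023e+04 Pa.
ΔP_A/ΔP_B = 8643/3.023e+04 = 0.286.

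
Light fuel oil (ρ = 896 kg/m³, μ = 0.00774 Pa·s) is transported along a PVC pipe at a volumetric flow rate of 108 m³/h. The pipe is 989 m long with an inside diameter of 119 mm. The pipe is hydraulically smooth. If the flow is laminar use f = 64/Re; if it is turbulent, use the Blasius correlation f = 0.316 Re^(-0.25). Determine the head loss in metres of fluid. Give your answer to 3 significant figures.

h_f ≈ 70.1 m

Q = 108 m³/h = 108/3600 = 0.03 m³/s.
Cross-sectional area A = πD²/4 = π(0.119)²/4 = 0.01112 m²; mean velocity V = Q/A = 0.03/0.01112 = 2.697 m/s.
Reynolds number Re = ρVD/μ = 896 · 2.697 · 0.119 / 0.00774 = 3.716e+04.
Re > 4000 → turbulent. Smooth-pipe (Blasius): f = 0.316 Re^(-0.25) = 0.316/(3.716e+04)^0.25 = 0.02276.
Darcy-Weisbach: ΔP = f(L/D)(ρV²/2) = 0.02276·(989/0.119)·(896·2.697²/2) = 0.02276·8311·3260 = 6.166e+05 Pa.
Head loss h_f = ΔP/(ρg) = 6.166e+05/(896·9.81) = 70.1 m.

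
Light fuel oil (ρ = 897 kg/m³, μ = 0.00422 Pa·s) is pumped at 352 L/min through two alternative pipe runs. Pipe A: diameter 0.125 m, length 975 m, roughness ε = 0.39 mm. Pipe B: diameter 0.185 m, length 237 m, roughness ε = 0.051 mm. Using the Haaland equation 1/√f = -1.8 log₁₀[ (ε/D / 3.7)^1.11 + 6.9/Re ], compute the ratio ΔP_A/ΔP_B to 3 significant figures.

Pipe A: V = Q/A = 0.005867/0.01227 = 0.4781 m/s; Re = 1.27e+04; ε/D = 0.00312; Haaland → f = 0.03359; ΔP_A = f(L/D)(ρV²/2) = 2.685e+04 Pa.
Pipe B: V = Q/A = 0.005867/0.02688 = 0.2183 m/s; Re = 8582; ε/D = 0.000276; Haaland → f = 0.03252; ΔP_B = f(L/D)(ρV²/2) = 890 Pa.
ΔP_A/ΔP_B = 2.685e+04/890 = 30.2.

ΔP_A/ΔP_B ≈ 30.2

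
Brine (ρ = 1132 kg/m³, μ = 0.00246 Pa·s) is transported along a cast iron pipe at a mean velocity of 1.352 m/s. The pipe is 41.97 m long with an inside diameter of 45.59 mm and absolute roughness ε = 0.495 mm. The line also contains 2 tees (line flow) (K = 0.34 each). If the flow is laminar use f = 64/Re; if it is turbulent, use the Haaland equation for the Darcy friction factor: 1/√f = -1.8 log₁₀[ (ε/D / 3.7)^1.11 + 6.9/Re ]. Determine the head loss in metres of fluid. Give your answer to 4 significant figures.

h_f ≈ 3.570 m

Reynolds number Re = ρVD/μ = 1132 · 1.352 · 0.04559 / 0.00246 = 2.836e+04.
Re > 4000 → turbulent. Relative roughness ε/D = 0.000495/0.04559 = 0.0109. Haaland: 1/√f = -1.8 log₁₀[(0.0109/3.7)^1.11 + 6.9/2.836e+04] = -1.8 log₁₀[0.00155 + 0.000243] = 4.946, so f = 0.04089.
Total minor-loss coefficient ΣK = 2·0.34 = 0.68.
ΔP = [f·L/D + ΣK]·(ρV²/2) = [0.04089·41.97/0.04559 + 0.68]·(1132·1.352²/2) = [37.64 + 0.68]·1035 = 3.964e+04 Pa.
Head loss h_f = ΔP/(ρg) = 3.964e+04/(1132·9.81) = 3.570 m.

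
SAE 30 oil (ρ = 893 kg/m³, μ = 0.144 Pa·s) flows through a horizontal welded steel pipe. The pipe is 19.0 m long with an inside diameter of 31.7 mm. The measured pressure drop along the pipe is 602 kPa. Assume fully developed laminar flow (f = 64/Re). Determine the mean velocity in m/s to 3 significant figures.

V ≈ 6.91 m/s

For laminar flow, f = 64/Re with Re = ρVD/μ, so Darcy-Weisbach reduces to ΔP = 32μLV/D². Solving for V: V = ΔP·D²/(32μL) = 6.02e+05·(0.0317)²/(32·0.144·19) = 6.91 m/s.
Check: Re = ρVD/μ = 893·6.91·0.0317/0.144 = 1358 < 2300, so the laminar assumption holds.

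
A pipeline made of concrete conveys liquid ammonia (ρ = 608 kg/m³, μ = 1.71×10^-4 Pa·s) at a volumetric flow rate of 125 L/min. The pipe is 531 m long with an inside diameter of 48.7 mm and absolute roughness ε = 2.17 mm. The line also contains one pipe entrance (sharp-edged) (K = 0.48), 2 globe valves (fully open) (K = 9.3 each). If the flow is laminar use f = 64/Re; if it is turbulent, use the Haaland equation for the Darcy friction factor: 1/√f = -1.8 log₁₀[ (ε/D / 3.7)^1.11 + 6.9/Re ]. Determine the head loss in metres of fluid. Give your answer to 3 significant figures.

Q = 125 L/min = 125/60000 = 0.002083 m³/s.
Cross-sectional area A = πD²/4 = π(0.0487)²/4 = 0.001863 m²; mean velocity V = Q/A = 0.002083/0.001863 = 1.118 m/s.
Reynolds number Re = ρVD/μ = 608 · 1.118 · 0.0487 / 0.000171 = 1.937e+05.
Re > 4000 → turbulent. Relative roughness ε/D = 0.00217/0.0487 = 0.0446. Haaland: 1/√f = -1.8 log₁₀[(0.0446/3.7)^1.11 + 6.9/1.937e+05] = -1.8 log₁₀[0.00741 + 3.56e-05] = 3.831, so f = 0.06814.
Total minor-loss coefficient ΣK = 1·0.48 + 2·9.3 = 19.1.
ΔP = [f·L/D + ΣK]·(ρV²/2) = [0.06814·531/0.0487 + 19.1]·(608·1.118²/2) = [742.9 + 19.1]·380.3 = 2.898e+05 Pa.
Head loss h_f = ΔP/(ρg) = 2.898e+05/(608·9.81) = 48.6 m.

h_f ≈ 48.6 m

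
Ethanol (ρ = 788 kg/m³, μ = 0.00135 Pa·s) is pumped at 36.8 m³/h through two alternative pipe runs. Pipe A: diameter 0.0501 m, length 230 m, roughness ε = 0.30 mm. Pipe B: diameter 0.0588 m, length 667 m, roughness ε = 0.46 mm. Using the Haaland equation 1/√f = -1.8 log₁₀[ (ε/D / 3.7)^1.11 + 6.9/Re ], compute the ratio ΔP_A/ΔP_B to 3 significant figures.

ΔP_A/ΔP_B ≈ 0.706

Pipe A: V = Q/A = 0.01022/0.001971 = 5.185 m/s; Re = 1.516e+05; ε/D = 0.00599; Haaland → f = 0.03267; ΔP_A = f(L/D)(ρV²/2) = 1.589e+06 Pa.
Pipe B: V = Q/A = 0.01022/0.002715 = 3.764 m/s; Re = 1.292e+05; ε/D = 0.00782; Haaland → f = 0.03551; ΔP_B = f(L/D)(ρV²/2) = 2.249e+06 Pa.
ΔP_A/ΔP_B = 1.589e+06/2.249e+06 = 0.706.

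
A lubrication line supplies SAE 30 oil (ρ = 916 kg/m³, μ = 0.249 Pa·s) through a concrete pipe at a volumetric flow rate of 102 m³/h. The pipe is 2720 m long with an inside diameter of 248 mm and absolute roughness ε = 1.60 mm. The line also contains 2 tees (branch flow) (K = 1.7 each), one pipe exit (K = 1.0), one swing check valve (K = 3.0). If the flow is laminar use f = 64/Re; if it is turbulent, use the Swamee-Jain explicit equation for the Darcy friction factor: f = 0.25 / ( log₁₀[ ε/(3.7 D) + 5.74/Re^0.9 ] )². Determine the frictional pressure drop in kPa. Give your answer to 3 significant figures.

ΔP ≈ 208 kPa

Q = 102 m³/h = 102/3600 = 0.02833 m³/s.
Cross-sectional area A = πD²/4 = π(0.248)²/4 = 0.04831 m²; mean velocity V = Q/A = 0.02833/0.04831 = 0.5865 m/s.
Reynolds number Re = ρVD/μ = 916 · 0.5865 · 0.248 / 0.249 = 535.1.
Re < 2300 → laminar flow, so f = 64/Re = 64/535.1 = 0.1196 (the turbulent correlation is not needed).
Total minor-loss coefficient ΣK = 2·1.7 + 1·1 + 1·3 = 7.4.
ΔP = [f·L/D + ΣK]·(ρV²/2) = [0.1196·2720/0.248 + 7.4]·(916·0.5865²/2) = [1312 + 7.4]·157.6 = 2.079e+05 Pa.
ΔP = 2.079e+05 Pa = 208 kPa.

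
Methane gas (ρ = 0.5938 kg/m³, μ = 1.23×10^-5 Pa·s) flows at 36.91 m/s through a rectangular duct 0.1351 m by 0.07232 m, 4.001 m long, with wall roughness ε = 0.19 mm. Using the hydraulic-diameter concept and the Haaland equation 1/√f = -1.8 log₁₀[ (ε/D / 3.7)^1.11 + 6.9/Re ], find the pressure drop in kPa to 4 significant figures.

ΔP ≈ 0.4199 kPa

Hydraulic diameter D_h = 4A/P = 4·(0.1351·0.07232)/(2·(0.1351+0.07232)) = 0.03908/0.4148 = 0.09421 m.
Re = ρVD_h/μ = 0.5938·36.91·0.09421/1.23e-05 = 1.679e+05.
ε/D_h = 0.00019/0.09421 = 0.00202; Haaland gives 1/√f = -1.8 log₁₀[0.000238+4.11e-05] = 6.396, so f = 0.02444.
ΔP = f(L/D_h)(ρV²/2) = 0.02444·4.001/0.09421·404.5 = 419.9 Pa.
ΔP = 0.4199 kPa.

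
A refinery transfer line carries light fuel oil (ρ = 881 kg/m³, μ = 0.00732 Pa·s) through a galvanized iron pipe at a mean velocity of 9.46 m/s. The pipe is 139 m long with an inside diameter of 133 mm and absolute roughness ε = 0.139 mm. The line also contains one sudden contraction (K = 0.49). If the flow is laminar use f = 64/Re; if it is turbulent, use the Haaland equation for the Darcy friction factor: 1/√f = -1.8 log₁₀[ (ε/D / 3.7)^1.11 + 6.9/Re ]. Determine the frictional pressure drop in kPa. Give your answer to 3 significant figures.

Reynolds number Re = ρVD/μ = 881 · 9.46 · 0.133 / 0.00732 = 1.514e+05.
Re > 4000 → turbulent. Relative roughness ε/D = 0.000139/0.133 = 0.00105. Haaland: 1/√f = -1.8 log₁₀[(0.00105/3.7)^1.11 + 6.9/1.514e+05] = -1.8 log₁₀[0.000115 + 4.56e-05] = 6.83, so f = 0.02144.
Total minor-loss coefficient ΣK = 1·0.49 = 0.49.
ΔP = [f·L/D + ΣK]·(ρV²/2) = [0.02144·139/0.133 + 0.49]·(881·9.46²/2) = [22.4 + 0.49]·3.942e+04 = 9.025e+05 Pa.
ΔP = 9.025e+05 Pa = 902 kPa.

ΔP ≈ 902 kPa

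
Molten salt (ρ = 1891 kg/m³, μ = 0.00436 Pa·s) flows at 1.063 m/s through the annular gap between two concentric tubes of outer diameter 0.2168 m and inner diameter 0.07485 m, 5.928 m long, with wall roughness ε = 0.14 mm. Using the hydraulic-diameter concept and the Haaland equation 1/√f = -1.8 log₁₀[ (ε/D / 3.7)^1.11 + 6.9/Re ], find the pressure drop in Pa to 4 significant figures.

Hydraulic diameter D_h = 4A/P = D_o - D_i = 0.2168 - 0.07485 = 0.1419 m.
Re = ρVD_h/μ = 1891·1.063·0.1419/0.00436 = 6.544e+04.
ε/D_h = 0.00014/0.1419 = 0.000986; Haaland gives 1/√f = -1.8 log₁₀[0.000108+0.000105] = 6.608, so f = 0.0229.
ΔP = f(L/D_h)(ρV²/2) = 0.0229·5.928/0.1419·1068 = 1022 Pa.

ΔP ≈ 1022 Pa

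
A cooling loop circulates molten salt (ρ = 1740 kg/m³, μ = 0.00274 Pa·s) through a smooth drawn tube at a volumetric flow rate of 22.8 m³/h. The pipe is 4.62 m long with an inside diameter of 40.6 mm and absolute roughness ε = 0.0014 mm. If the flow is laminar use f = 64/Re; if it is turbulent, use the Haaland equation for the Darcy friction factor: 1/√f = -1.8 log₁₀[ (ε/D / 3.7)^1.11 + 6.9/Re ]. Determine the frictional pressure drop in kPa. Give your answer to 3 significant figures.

ΔP ≈ 40.6 kPa

Q = 22.8 m³/h = 22.8/3600 = 0.006333 m³/s.
Cross-sectional area A = πD²/4 = π(0.0406)²/4 = 0.001295 m²; mean velocity V = Q/A = 0.006333/0.001295 = 4.892 m/s.
Reynolds number Re = ρVD/μ = 1740 · 4.892 · 0.0406 / 0.00274 = 1.261e+05.
Re > 4000 → turbulent. Relative roughness ε/D = 1.4e-06/0.0406 = 3.45e-05. Haaland: 1/√f = -1.8 log₁₀[(3.45e-05/3.7)^1.11 + 6.9/1.261e+05] = -1.8 log₁₀[2.61e-06 + 5.47e-05] = 7.635, so f = 0.01715.
Darcy-Weisbach: ΔP = f(L/D)(ρV²/2) = 0.01715·(4.62/0.0406)·(1740·4.892²/2) = 0.01715·113.8·2.082e+04 = 4.064e+04 Pa.
ΔP = 4.064e+04 Pa = 40.6 kPa.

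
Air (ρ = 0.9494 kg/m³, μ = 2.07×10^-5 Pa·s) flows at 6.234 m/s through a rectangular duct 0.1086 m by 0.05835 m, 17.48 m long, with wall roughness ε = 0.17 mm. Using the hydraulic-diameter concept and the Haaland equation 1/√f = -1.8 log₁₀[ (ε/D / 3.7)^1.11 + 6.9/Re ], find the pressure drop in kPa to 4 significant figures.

ΔP ≈ 0.1255 kPa

Hydraulic diameter D_h = 4A/P = 4·(0.1086·0.05835)/(2·(0.1086+0.05835)) = 0.02535/0.3339 = 0.07591 m.
Re = ρVD_h/μ = 0.9494·6.234·0.07591/2.07e-05 = 2.171e+04.
ε/D_h = 0.00017/0.07591 = 0.00224; Haaland gives 1/√f = -1.8 log₁₀[0.000268+0.000318] = 5.818, so f = 0.02954.
ΔP = f(L/D_h)(ρV²/2) = 0.02954·17.48/0.07591·18.45 = 125.5 Pa.
ΔP = 0.1255 kPa.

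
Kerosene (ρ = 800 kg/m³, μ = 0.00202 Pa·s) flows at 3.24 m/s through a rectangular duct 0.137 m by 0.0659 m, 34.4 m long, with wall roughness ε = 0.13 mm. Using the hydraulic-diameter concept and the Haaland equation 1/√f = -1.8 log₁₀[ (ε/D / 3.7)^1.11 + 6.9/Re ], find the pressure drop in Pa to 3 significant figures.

Hydraulic diameter D_h = 4A/P = 4·(0.137·0.0659)/(2·(0.137+0.0659)) = 0.03611/0.4058 = 0.08899 m.
Re = ρVD_h/μ = 800·3.24·0.08899/0.00202 = 1.142e+05.
ε/D_h = 0.00013/0.08899 = 0.00146; Haaland gives 1/√f = -1.8 log₁₀[0.000167+6.04e-05] = 6.559, so f = 0.02325.
ΔP = f(L/D_h)(ρV²/2) = 0.02325·34.4/0.08899·4199 = 3.773e+04 Pa.

ΔP ≈ 37700 Pa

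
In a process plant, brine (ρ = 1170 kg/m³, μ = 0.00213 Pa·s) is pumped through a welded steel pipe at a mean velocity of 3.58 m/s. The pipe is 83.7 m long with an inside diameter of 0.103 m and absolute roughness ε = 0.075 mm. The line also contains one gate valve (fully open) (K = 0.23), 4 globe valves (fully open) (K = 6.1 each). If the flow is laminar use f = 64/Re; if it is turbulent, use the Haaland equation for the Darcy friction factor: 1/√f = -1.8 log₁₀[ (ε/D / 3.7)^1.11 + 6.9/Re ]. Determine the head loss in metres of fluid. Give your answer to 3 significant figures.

Reynolds number Re = ρVD/μ = 1170 · 3.58 · 0.103 / 0.00213 = 2.025e+05.
Re > 4000 → turbulent. Relative roughness ε/D = 7.5e-05/0.103 = 0.000728. Haaland: 1/√f = -1.8 log₁₀[(0.000728/3.7)^1.11 + 6.9/2.025e+05] = -1.8 log₁₀[7.7e-05 + 3.41e-05] = 7.118, so f = 0.01974.
Total minor-loss coefficient ΣK = 1·0.23 + 4·6.1 = 24.6.
ΔP = [f·L/D + ΣK]·(ρV²/2) = [0.01974·83.7/0.103 + 24.6]·(1170·3.58²/2) = [16.04 + 24.6]·7498 = 3.049e+05 Pa.
Head loss h_f = ΔP/(ρg) = 3.049e+05/(1170·9.81) = 26.6 m.

h_f ≈ 26.6 m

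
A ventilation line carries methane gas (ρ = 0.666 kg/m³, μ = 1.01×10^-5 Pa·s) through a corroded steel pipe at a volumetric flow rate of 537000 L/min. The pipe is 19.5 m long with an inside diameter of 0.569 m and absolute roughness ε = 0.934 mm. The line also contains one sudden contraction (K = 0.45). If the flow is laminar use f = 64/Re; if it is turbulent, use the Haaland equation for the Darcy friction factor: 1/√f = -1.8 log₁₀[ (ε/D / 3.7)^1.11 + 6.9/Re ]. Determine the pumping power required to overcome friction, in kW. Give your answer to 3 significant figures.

Q = 537000 L/min = 537000/60000 = 8.95 m³/s.
Cross-sectional area A = πD²/4 = π(0.569)²/4 = 0.2543 m²; mean velocity V = Q/A = 8.95/0.2543 = 35.2 m/s.
Reynolds number Re = ρVD/μ = 0.666 · 35.2 · 0.569 / 1.01e-05 = 1.321e+06.
Re > 4000 → turbulent. Relative roughness ε/D = 0.000934/0.569 = 0.00164. Haaland: 1/√f = -1.8 log₁₀[(0.00164/3.7)^1.11 + 6.9/1.321e+06] = -1.8 log₁₀[0.00019 + 5.22e-06] = 6.678, so f = 0.02242.
Total minor-loss coefficient ΣK = 1·0.45 = 0.45.
ΔP = [f·L/D + ΣK]·(ρV²/2) = [0.02242·19.5/0.569 + 0.45]·(0.666·35.2²/2) = [0.7685 + 0.45]·412.5 = 502.7 Pa.
Pumping power P = QΔP = 8.95·502.7 = 4499 W = 4.50 kW.

P ≈ 4.50 kW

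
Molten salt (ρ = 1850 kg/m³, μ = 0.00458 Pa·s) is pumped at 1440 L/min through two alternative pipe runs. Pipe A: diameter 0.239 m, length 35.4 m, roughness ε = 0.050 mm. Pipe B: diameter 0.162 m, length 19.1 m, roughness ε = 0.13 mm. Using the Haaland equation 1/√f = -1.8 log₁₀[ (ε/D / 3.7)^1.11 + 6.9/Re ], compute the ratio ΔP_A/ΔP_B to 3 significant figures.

ΔP_A/ΔP_B ≈ 0.257

Pipe A: V = Q/A = 0.024/0.04486 = 0.535 m/s; Re = 5.165e+04; ε/D = 0.000209; Haaland → f = 0.0212; ΔP_A = f(L/D)(ρV²/2) = 831.2 Pa.
Pipe B: V = Q/A = 0.024/0.02061 = 1.164 m/s; Re = 7.619e+04; ε/D = 0.000802; Haaland → f = 0.0219; ΔP_B = f(L/D)(ρV²/2) = 3239 Pa.
ΔP_A/ΔP_B = 831.2/3239 = 0.257.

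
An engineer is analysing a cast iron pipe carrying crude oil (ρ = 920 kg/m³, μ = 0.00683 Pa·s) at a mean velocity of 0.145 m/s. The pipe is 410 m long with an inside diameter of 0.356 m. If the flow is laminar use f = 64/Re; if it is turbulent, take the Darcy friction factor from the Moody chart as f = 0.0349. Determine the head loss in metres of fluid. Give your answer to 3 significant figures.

h_f ≈ 0.0431 m

Reynolds number Re = ρVD/μ = 920 · 0.145 · 0.356 / 0.00683 = 6953.
Re > 4000 → turbulent; use the Moody-chart value f = 0.0349.
Darcy-Weisbach: ΔP = f(L/D)(ρV²/2) = 0.0349·(410/0.356)·(920·0.145²/2) = 0.0349·1152·9.671 = 388.7 Pa.
Head loss h_f = ΔP/(ρg) = 388.7/(920·9.81) = 0.0431 m.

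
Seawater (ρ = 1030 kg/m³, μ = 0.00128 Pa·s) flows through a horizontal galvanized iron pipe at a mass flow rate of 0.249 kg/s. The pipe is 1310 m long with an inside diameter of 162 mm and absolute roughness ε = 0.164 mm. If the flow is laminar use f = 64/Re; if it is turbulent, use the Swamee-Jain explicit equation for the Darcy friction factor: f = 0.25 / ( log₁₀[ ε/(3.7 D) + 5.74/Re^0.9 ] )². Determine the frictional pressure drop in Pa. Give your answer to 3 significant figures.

ΔP ≈ 24.0 Pa

A = πD²/4 = π(0.162)²/4 = 0.02061 m²; mean velocity V = ṁ/(ρA) = 0.249/(1030 · 0.02061) = 0.01173 m/s.
Reynolds number Re = ρVD/μ = 1030 · 0.01173 · 0.162 / 0.00128 = 1529.
Re < 2300 → laminar flow, so f = 64/Re = 64/1529 = 0.04186 (the turbulent correlation is not needed).
Darcy-Weisbach: ΔP = f(L/D)(ρV²/2) = 0.04186·(1310/0.162)·(1030·0.01173²/2) = 0.04186·8086·0.07084 = 23.98 Pa.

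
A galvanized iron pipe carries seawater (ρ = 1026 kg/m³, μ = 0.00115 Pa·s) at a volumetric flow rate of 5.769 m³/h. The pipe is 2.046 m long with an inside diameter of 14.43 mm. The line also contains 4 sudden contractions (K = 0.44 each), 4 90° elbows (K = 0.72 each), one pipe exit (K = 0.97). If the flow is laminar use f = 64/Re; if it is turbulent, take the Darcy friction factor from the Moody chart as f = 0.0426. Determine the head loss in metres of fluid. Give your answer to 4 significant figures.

Q = 5.769 m³/h = 5.769/3600 = 0.001602 m³/s.
Cross-sectional area A = πD²/4 = π(0.01443)²/4 = 0.0001635 m²; mean velocity V = Q/A = 0.001602/0.0001635 = 9.799 m/s.
Reynolds number Re = ρVD/μ = 1026 · 9.799 · 0.01443 / 0.00115 = 1.262e+05.
Re > 4000 → turbulent; use the Moody-chart value f = 0.0426.
Total minor-loss coefficient ΣK = 4·0.44 + 4·0.72 + 1·0.97 = 5.61.
ΔP = [f·L/D + ΣK]·(ρV²/2) = [0.0426·2.046/0.01443 + 5.61]·(1026·9.799²/2) = [6.04 + 5.61]·4.926e+04 = 5.739e+05 Pa.
Head loss h_f = ΔP/(ρg) = 5.739e+05/(1026·9.81) = 57.01 m.

h_f ≈ 57.01 m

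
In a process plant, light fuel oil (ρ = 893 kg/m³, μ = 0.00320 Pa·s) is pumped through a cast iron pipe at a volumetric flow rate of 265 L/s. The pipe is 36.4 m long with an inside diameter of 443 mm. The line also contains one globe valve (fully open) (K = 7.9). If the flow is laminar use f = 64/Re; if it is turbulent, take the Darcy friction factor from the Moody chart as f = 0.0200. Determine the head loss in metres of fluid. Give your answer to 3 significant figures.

Q = 265 L/s = 265/1000 = 0.265 m³/s.
Cross-sectional area A = πD²/4 = π(0.443)²/4 = 0.1541 m²; mean velocity V = Q/A = 0.265/0.1541 = 1.719 m/s.
Reynolds number Re = ρVD/μ = 893 · 1.719 · 0.443 / 0.0032 = 2.125e+05.
Re > 4000 → turbulent; use the Moody-chart value f = 0.0200.
Total minor-loss coefficient ΣK = 1·7.9 = 7.9.
ΔP = [f·L/D + ΣK]·(ρV²/2) = [0.02·36.4/0.443 + 7.9]·(893·1.719²/2) = [1.643 + 7.9]·1320 = 1.26e+04 Pa.
Head loss h_f = ΔP/(ρg) = 1.26e+04/(893·9.81) = 1.44 m.

h_f ≈ 1.44 m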